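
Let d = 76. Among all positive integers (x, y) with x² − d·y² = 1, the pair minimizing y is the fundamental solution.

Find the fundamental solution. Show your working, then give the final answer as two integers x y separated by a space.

√76 → a₀=8, period (1,2,1,1,5,4,5,1,1,2,1,16); ℓ=12 even so k=11
k=0  a_k=8  p_k/q_k = 8/1
k=1  a_k=1  p_k/q_k = 9/1
k=2  a_k=2  p_k/q_k = 26/3
…
k=4  a_k=1  p_k/q_k = 61/7
k=5  a_k=5  p_k/q_k = 340/39
k=6  a_k=4  p_k/q_k = 1421/163
…
k=8  a_k=1  p_k/q_k = 8866/1017
k=9  a_k=1  p_k/q_k = 16311/1871
k=10  a_k=2  p_k/q_k = 41488/4759
k=11  a_k=1  p_k/q_k = 57799/6630
→ (57799, 6630).  Check: 57799²=3340724401, 76·6630²=3340724400, difference 1.

57799 6630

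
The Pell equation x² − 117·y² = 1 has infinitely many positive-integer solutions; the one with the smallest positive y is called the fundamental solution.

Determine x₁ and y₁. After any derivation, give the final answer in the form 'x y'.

√117 → a₀=10, period (1,4,2,4,1,20); ℓ=6 even so k=5
k=0  a_k=10  p_k/q_k = 10/1
k=1  a_k=1  p_k/q_k = 11/1
…
k=3  a_k=2  p_k/q_k = 119/11
k=4  a_k=4  p_k/q_k = 530/49
k=5  a_k=1  p_k/q_k = 649/60
(x₁, y₁) = (649, 60);  649² − 117·60² = 1 ✓

649 60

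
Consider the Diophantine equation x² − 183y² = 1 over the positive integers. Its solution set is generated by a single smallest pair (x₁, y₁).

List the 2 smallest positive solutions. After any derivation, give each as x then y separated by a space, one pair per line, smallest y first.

487 36
474337 35064

d=183: √d = [13; 1,1,8,1,1,26] (ℓ=6, even), read p_5/q_5
k=0  a_k=13  p_k/q_k = 13/1
…
k=2  a_k=1  p_k/q_k = 27/2
k=3  a_k=8  p_k/q_k = 230/17
k=4  a_k=1  p_k/q_k = 257/19
k=5  a_k=1  p_k/q_k = 487/36
fundamental: x₁=487, y₁=36  (since 237169 − 183·1296 = 1)
(487+36√183)^2 = 474337 + 35064√183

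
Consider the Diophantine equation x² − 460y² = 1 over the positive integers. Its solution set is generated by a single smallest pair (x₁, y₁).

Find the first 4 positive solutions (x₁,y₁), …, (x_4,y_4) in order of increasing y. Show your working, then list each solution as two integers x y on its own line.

2535751 118230
12860066268001 599603681460
65219851798297071751 3040891269731634690
330762608834754335913072001 15421886156225925189922920

[21; 2,4,3,1,2,10,2,1,3,4,2,42] for √460; ℓ=12 ⇒ convergent index 11
k=0  a_k=21  p_k/q_k = 21/1
k=1  a_k=2  p_k/q_k = 43/2
k=2  a_k=4  p_k/q_k = 193/9
k=3  a_k=3  p_k/q_k = 622/29
k=4  a_k=1  p_k/q_k = 815/38
k=5  a_k=2  p_k/q_k = 2252/105
k=6  a_k=10  p_k/q_k = 23335/1088
k=7  a_k=2  p_k/q_k = 48922/2281
k=8  a_k=1  p_k/q_k = 72257/3369
k=9  a_k=3  p_k/q_k = 265693/12388
k=10  a_k=4  p_k/q_k = 1135029/52921
k=11  a_k=2  p_k/q_k = 2535751/118230
(x₁, y₁) = (2535751, 118230);  2535751² − 460·118230² = 1 ✓
k=2:  x_2 = 2535751·2535751+460·118230·118230 = 12860066268001,  y_2 = 2535751·118230+118230·2535751 = 599603681460
k=3:  x_3 = 2535751·12860066268001+460·118230·599603681460 = 65219851798297071751,  y_3 = 2535751·599603681460+118230·12860066268001 = 3040891269731634690
k=4:  x_4 = 2535751·65219851798297071751+460·118230·3040891269731634690 = 330762608834754335913072001,  y_4 = 2535751·3040891269731634690+118230·65219851798297071751 = 15421886156225925189922920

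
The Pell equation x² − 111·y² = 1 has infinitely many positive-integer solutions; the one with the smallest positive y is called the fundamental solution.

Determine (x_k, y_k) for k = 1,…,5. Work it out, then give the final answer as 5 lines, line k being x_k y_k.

295 28
174049 16520
102688615 9746772
60586108801 5750578960
35745701503975 3392831839628

d=111: √d = [10; 1,1,6,1,1,20] (ℓ=6, even), read p_5/q_5
k=0  a_k=10  p_k/q_k = 10/1
k=1  a_k=1  p_k/q_k = 11/1
…
k=3  a_k=6  p_k/q_k = 137/13
k=4  a_k=1  p_k/q_k = 158/15
k=5  a_k=1  p_k/q_k = 295/28
(x₁, y₁) = (295, 28);  295² − 111·28² = 1 ✓
n=2: (295,28)∘(295,28) = (295·295+111·28·28, 295·28+28·295) = (174049,16520)
n=3: (174049,16520)∘(295,28) = (295·174049+111·28·16520, 295·16520+28·174049) = (102688615,9746772)
n=4: (102688615,9746772)∘(295,28) = (295·102688615+111·28·9746772, 295·9746772+28·102688615) = (60586108801,5750578960)
n=5: (60586108801,5750578960)∘(295,28) = (295·60586108801+111·28·5750578960, 295·5750578960+28·60586108801) = (35745701503975,3392831839628)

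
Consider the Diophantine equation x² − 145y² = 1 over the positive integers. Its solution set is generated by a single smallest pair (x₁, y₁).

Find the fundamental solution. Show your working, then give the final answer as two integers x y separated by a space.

[12; 24] for √145; ℓ=1 ⇒ convergent index 1
k=0  a_k=12  p_k/q_k = 12/1
k=1  a_k=24  p_k/q_k = 289/24
(x₁, y₁) = (289, 24);  289² − 145·24² = 1 ✓

289 24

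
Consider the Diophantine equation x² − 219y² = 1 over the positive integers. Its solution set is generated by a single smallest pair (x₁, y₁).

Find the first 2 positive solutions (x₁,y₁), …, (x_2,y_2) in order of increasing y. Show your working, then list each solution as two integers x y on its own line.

74 5
10951 740

√219 = [14; 1,3,1,28, …], period ℓ=4 (even) → k=3
a_0=14:  p_0=14·1+0=14,  q_0=14·0+1=1
a_1=1:  p_1=1·14+1=15,  q_1=1·1+0=1
a_2=3:  p_2=3·15+14=59,  q_2=3·1+1=4
a_3=1:  p_3=1·59+15=74,  q_3=1·4+1=5
(x₁, y₁) = (74, 5);  74² − 219·5² = 1 ✓
(74+5√219)^2 = 10951 + 740√219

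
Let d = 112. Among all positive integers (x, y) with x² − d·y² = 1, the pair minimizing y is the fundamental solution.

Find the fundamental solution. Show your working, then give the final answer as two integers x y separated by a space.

√112 = [10; 1,1,2,1,1,20, …], period ℓ=6 (even) → k=5
step 0: (10, 1)  from 10·(1,0) + (0,1)
…
step 2: (21, 2)  from 1·(11,1) + (10,1)
…
step 4: (74, 7)  from 1·(53,5) + (21,2)
step 5: (127, 12)  from 1·(74,7) + (53,5)
(x₁, y₁) = (127, 12);  127² − 112·12² = 1 ✓

127 12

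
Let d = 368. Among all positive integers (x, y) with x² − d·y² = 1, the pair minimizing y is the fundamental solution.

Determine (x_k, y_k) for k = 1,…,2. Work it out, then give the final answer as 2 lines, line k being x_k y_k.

√368 = [19; 5,2,5,38, …], period ℓ=4 (even) → k=3
k=0  a_k=19  p_k/q_k = 19/1
k=1  a_k=5  p_k/q_k = 96/5
k=2  a_k=2  p_k/q_k = 211/11
k=3  a_k=5  p_k/q_k = 1151/60
→ (1151, 60).  Check: 1151²=1324801, 368·60²=1324800, difference 1.
(1151+60√368)^2 = 2649601 + 138120√368

1151 60
2649601 138120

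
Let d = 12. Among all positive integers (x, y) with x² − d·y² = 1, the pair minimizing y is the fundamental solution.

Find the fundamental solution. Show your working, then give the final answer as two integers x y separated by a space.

√12 → a₀=3, period (2,6); ℓ=2 even so k=1
i=0: a=3 ⇒ p=3, q=1
i=1: a=2 ⇒ p=7, q=2
(x₁, y₁) = (7, 2);  7² − 12·2² = 1 ✓

7 2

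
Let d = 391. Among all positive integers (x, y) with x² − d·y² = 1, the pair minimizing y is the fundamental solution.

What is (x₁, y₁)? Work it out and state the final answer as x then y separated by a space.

√391 → a₀=19, period (1,3,2,2,1,…,3,1,38); ℓ=16 even so k=15
a_0=19:  p_0=19·1+0=19,  q_0=19·0+1=1
a_1=1:  p_1=1·19+1=20,  q_1=1·1+0=1
…
a_3=2:  p_3=2·79+20=178,  q_3=2·4+1=9
a_4=2:  p_4=2·178+79=435,  q_4=2·9+4=22
…
a_8=19:  p_8=19·2709+1048=52519,  q_8=19·137+53=2656
a_9=2:  p_9=2·52519+2709=107747,  q_9=2·2656+137=5449
a_10=1:  p_10=1·107747+52519=160266,  q_10=1·5449+2656=8105
…
a_12=2:  p_12=2·268013+160266=696292,  q_12=2·13554+8105=35213
…
a_14=3:  p_14=3·1660597+696292=5678083,  q_14=3·83980+35213=287153
a_15=1:  p_15=1·5678083+1660597=7338680,  q_15=1·287153+83980=371133
→ (7338680, 371133).  Check: 7338680²=53856224142400, 391·371133²=53856224142399, difference 1.

7338680 371133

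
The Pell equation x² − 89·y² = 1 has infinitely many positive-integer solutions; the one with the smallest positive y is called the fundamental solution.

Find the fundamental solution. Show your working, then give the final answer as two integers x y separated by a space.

d=89: √d = [9; 2,3,3,2,18] (ℓ=5, odd), read p_9/q_9
k=0  a_k=9  p_k/q_k = 9/1
…
k=2  a_k=3  p_k/q_k = 66/7
k=3  a_k=3  p_k/q_k = 217/23
k=4  a_k=2  p_k/q_k = 500/53
…
k=7  a_k=3  p_k/q_k = 66019/6998
k=8  a_k=3  p_k/q_k = 216991/23001
k=9  a_k=2  p_k/q_k = 500001/53000
→ (500001, 53000).  Check: 500001²=250001000001, 89·53000²=250001000000, difference 1.

500001 53000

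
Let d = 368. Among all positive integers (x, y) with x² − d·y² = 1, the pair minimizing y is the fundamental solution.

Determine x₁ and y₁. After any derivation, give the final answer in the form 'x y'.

1151 60

d=368: √d = [19; 5,2,5,38] (ℓ=4, even), read p_3/q_3
i=0: a=19 ⇒ p=19, q=1
…
i=2: a=2 ⇒ p=211, q=11
i=3: a=5 ⇒ p=1151, q=60
→ (1151, 60).  Check: 1151²=1324801, 368·60²=1324800, difference 1.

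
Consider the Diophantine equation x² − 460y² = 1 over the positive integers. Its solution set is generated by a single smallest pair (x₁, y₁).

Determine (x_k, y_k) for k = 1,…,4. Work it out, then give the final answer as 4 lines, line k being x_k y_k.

2535751 118230
12860066268001 599603681460
65219851798297071751 3040891269731634690
330762608834754335913072001 15421886156225925189922920

√460 = [21; 2,4,3,1,2,10,2,1,3,4,2,42, …], period ℓ=12 (even) → k=11
i=0: a=21 ⇒ p=21, q=1
i=1: a=2 ⇒ p=43, q=2
i=2: a=4 ⇒ p=193, q=9
i=3: a=3 ⇒ p=622, q=29
i=4: a=1 ⇒ p=815, q=38
…
i=6: a=10 ⇒ p=23335, q=1088
i=7: a=2 ⇒ p=48922, q=2281
i=8: a=1 ⇒ p=72257, q=3369
…
i=10: a=4 ⇒ p=1135029, q=52921
i=11: a=2 ⇒ p=2535751, q=118230
fundamental: x₁=2535751, y₁=118230  (since 6430033134001 − 460·13978332900 = 1)
k=2:  x_2 = 2535751·2535751+460·118230·118230 = 12860066268001,  y_2 = 2535751·118230+118230·2535751 = 599603681460
k=3:  x_3 = 2535751·12860066268001+460·118230·599603681460 = 65219851798297071751,  y_3 = 2535751·599603681460+118230·12860066268001 = 3040891269731634690
k=4:  x_4 = 2535751·65219851798297071751+460·118230·3040891269731634690 = 330762608834754335913072001,  y_4 = 2535751·3040891269731634690+118230·65219851798297071751 = 15421886156225925189922920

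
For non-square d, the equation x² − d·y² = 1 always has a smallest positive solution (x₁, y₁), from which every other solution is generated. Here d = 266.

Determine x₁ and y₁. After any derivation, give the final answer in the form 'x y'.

d=266: √d = [16; 3,4,3,32] (ℓ=4, even), read p_3/q_3
step 0: (16, 1)  from 16·(1,0) + (0,1)
…
step 2: (212, 13)  from 4·(49,3) + (16,1)
step 3: (685, 42)  from 3·(212,13) + (49,3)
(x₁, y₁) = (685, 42);  685² − 266·42² = 1 ✓

685 42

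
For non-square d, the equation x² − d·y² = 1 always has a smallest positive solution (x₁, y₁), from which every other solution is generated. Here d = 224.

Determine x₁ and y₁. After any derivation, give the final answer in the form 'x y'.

[14; 1,28] for √224; ℓ=2 ⇒ convergent index 1
step 0: (14, 1)  from 14·(1,0) + (0,1)
step 1: (15, 1)  from 1·(14,1) + (1,0)
(x₁, y₁) = (15, 1);  15² − 224·1² = 1 ✓

15 1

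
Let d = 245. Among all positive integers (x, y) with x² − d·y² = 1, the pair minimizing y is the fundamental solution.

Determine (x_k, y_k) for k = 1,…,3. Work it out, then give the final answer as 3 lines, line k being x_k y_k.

51841 3312
5374978561 343394784
557288527109761 35603857991376

d=245: √d = [15; 1,1,1,7,6,7,1,1,1,30] (ℓ=10, even), read p_9/q_9
a_0=15:  p_0=15·1+0=15,  q_0=15·0+1=1
a_1=1:  p_1=1·15+1=16,  q_1=1·1+0=1
a_2=1:  p_2=1·16+15=31,  q_2=1·1+1=2
a_3=1:  p_3=1·31+16=47,  q_3=1·2+1=3
…
a_6=7:  p_6=7·2207+360=15809,  q_6=7·141+23=1010
…
a_8=1:  p_8=1·18016+15809=33825,  q_8=1·1151+1010=2161
a_9=1:  p_9=1·33825+18016=51841,  q_9=1·2161+1151=3312
fundamental: x₁=51841, y₁=3312  (since 2687489281 − 245·10969344 = 1)
n=2: (51841,3312)∘(51841,3312) = (51841·51841+245·3312·3312, 51841·3312+3312·51841) = (5374978561,343394784)
n=3: (5374978561,343394784)∘(51841,3312) = (51841·5374978561+245·3312·343394784, 51841·343394784+3312·5374978561) = (557288527109761,35603857991376)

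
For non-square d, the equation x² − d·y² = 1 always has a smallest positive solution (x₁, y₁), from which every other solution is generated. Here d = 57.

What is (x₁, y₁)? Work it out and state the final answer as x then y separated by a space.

151 20

√57 → a₀=7, period (1,1,4,1,1,14); ℓ=6 even so k=5
i=0: a=7 ⇒ p=7, q=1
…
i=2: a=1 ⇒ p=15, q=2
…
i=4: a=1 ⇒ p=83, q=11
i=5: a=1 ⇒ p=151, q=20
→ (151, 20).  Check: 151²=22801, 57·20²=22800, difference 1.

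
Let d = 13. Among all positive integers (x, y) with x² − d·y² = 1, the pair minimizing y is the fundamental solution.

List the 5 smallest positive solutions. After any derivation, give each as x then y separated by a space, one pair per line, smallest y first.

√13 → a₀=3, period (1,1,1,1,6); ℓ=5 odd so k=9
a_0=3:  p_0=3·1+0=3,  q_0=3·0+1=1
a_1=1:  p_1=1·3+1=4,  q_1=1·1+0=1
…
a_4=1:  p_4=1·11+7=18,  q_4=1·3+2=5
a_5=6:  p_5=6·18+11=119,  q_5=6·5+3=33
a_6=1:  p_6=1·119+18=137,  q_6=1·33+5=38
a_7=1:  p_7=1·137+119=256,  q_7=1·38+33=71
a_8=1:  p_8=1·256+137=393,  q_8=1·71+38=109
a_9=1:  p_9=1·393+256=649,  q_9=1·109+71=180
→ (649, 180).  Check: 649²=421201, 13·180²=421200, difference 1.
n=2: (649,180)∘(649,180) = (649·649+13·180·180, 649·180+180·649) = (842401,233640)
n=3: (842401,233640)∘(649,180) = (649·842401+13·180·233640, 649·233640+180·842401) = (1093435849,303264540)
n=4: (1093435849,303264540)∘(649,180) = (649·1093435849+13·180·303264540, 649·303264540+180·1093435849) = (1419278889601,393637139280)
n=5: (1419278889601,393637139280)∘(649,180) = (649·1419278889601+13·180·393637139280, 649·393637139280+180·1419278889601) = (1842222905266249,510940703520900)

649 180
842401 233640
1093435849 303264540
1419278889601 393637139280
1842222905266249 510940703520900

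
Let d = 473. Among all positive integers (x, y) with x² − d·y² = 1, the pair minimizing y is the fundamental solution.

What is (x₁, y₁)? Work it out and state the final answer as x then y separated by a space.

[21; 1,2,1,42] for √473; ℓ=4 ⇒ convergent index 3
k=0  a_k=21  p_k/q_k = 21/1
k=1  a_k=1  p_k/q_k = 22/1
k=2  a_k=2  p_k/q_k = 65/3
k=3  a_k=1  p_k/q_k = 87/4
(x₁, y₁) = (87, 4);  87² − 473·4² = 1 ✓

87 4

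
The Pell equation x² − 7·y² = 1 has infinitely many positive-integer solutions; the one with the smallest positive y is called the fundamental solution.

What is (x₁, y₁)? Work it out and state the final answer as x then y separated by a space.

√7 = [2; 1,1,1,4, …], period ℓ=4 (even) → k=3
step 0: (2, 1)  from 2·(1,0) + (0,1)
step 1: (3, 1)  from 1·(2,1) + (1,0)
step 2: (5, 2)  from 1·(3,1) + (2,1)
step 3: (8, 3)  from 1·(5,2) + (3,1)
fundamental: x₁=8, y₁=3  (since 64 − 7·9 = 1)

8 3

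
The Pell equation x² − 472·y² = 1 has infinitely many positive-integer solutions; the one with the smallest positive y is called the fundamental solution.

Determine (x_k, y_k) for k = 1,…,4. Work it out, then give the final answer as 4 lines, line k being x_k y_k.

[21; 1,2,1,1,1,…,2,1,42] for √472; ℓ=14 ⇒ convergent index 13
i=0: a=21 ⇒ p=21, q=1
…
i=2: a=2 ⇒ p=65, q=3
i=3: a=1 ⇒ p=87, q=4
…
i=9: a=1 ⇒ p=30003, q=1381
…
i=12: a=2 ⇒ p=222687, q=10250
i=13: a=1 ⇒ p=306917, q=14127
fundamental: x₁=306917, y₁=14127  (since 94198044889 − 472·199572129 = 1)
k=2:  x_2 = 306917·306917+472·14127·14127 = 188396089777,  y_2 = 306917·14127+14127·306917 = 8671632918
k=3:  x_3 = 306917·188396089777+472·14127·8671632918 = 115643925371868101,  y_3 = 306917·8671632918+14127·188396089777 = 5322943120573485
k=4:  x_4 = 306917·115643925371868101+472·14127·5322943120573485 = 70986173286526887819457,  y_4 = 306917·5322943120573485+14127·115643925371868101 = 3267403467465432958572

306917 14127
188396089777 8671632918
115643925371868101 5322943120573485
70986173286526887819457 3267403467465432958572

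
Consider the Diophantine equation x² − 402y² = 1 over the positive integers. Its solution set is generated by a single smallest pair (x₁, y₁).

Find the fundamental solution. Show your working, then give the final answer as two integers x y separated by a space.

401 20

√402 = [20; 20,40, …], period ℓ=2 (even) → k=1
k=0  a_k=20  p_k/q_k = 20/1
k=1  a_k=20  p_k/q_k = 401/20
(x₁, y₁) = (401, 20);  401² − 402·20² = 1 ✓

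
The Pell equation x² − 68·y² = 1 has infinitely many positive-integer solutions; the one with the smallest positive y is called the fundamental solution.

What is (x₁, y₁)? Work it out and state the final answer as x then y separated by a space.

33 4

[8; 4,16] for √68; ℓ=2 ⇒ convergent index 1
k=0  a_k=8  p_k/q_k = 8/1
k=1  a_k=4  p_k/q_k = 33/4
fundamental: x₁=33, y₁=4  (since 1089 − 68·16 = 1)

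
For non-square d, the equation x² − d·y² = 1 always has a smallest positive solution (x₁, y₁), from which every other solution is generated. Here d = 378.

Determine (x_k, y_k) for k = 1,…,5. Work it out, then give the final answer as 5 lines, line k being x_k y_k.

8749 450
153090001 7874100
2678768828749 137781001350
46873096812360001 2410891953748200
820185445343906468749 42185787268905002250

√378 → a₀=19, period (2,3,1,4,1,3,2,38); ℓ=8 even so k=7
step 0: (19, 1)  from 19·(1,0) + (0,1)
…
step 2: (136, 7)  from 3·(39,2) + (19,1)
step 3: (175, 9)  from 1·(136,7) + (39,2)
…
step 5: (1011, 52)  from 1·(836,43) + (175,9)
step 6: (3869, 199)  from 3·(1011,52) + (836,43)
step 7: (8749, 450)  from 2·(3869,199) + (1011,52)
fundamental: x₁=8749, y₁=450  (since 76545001 − 378·202500 = 1)
n=2: (8749,450)∘(8749,450) = (8749·8749+378·450·450, 8749·450+450·8749) = (153090001,7874100)
n=3: (153090001,7874100)∘(8749,450) = (8749·153090001+378·450·7874100, 8749·7874100+450·153090001) = (2678768828749,137781001350)
n=4: (2678768828749,137781001350)∘(8749,450) = (8749·2678768828749+378·450·137781001350, 8749·137781001350+450·2678768828749) = (46873096812360001,2410891953748200)
n=5: (46873096812360001,2410891953748200)∘(8749,450) = (8749·46873096812360001+378·450·2410891953748200, 8749·2410891953748200+450·46873096812360001) = (820185445343906468749,42185787268905002250)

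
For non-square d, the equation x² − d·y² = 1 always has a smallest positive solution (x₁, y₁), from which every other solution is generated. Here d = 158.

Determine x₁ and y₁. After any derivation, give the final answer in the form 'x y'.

7743 616

d=158: √d = [12; 1,1,3,12,3,1,1,24] (ℓ=8, even), read p_7/q_7
k=0  a_k=12  p_k/q_k = 12/1
…
k=2  a_k=1  p_k/q_k = 25/2
k=3  a_k=3  p_k/q_k = 88/7
k=4  a_k=12  p_k/q_k = 1081/86
…
k=6  a_k=1  p_k/q_k = 4412/351
k=7  a_k=1  p_k/q_k = 7743/616
fundamental: x₁=7743, y₁=616  (since 59954049 − 158·379456 = 1)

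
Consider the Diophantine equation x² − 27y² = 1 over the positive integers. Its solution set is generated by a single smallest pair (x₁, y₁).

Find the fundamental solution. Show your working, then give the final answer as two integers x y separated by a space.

√27 → a₀=5, period (5,10); ℓ=2 even so k=1
k=0  a_k=5  p_k/q_k = 5/1
k=1  a_k=5  p_k/q_k = 26/5
(x₁, y₁) = (26, 5);  26² − 27·5² = 1 ✓

26 5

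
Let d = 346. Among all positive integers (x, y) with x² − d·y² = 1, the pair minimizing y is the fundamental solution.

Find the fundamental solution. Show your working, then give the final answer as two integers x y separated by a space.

17299 930

√346 → a₀=18, period (1,1,1,1,36); ℓ=5 odd so k=9
a_0=18:  p_0=18·1+0=18,  q_0=18·0+1=1
a_1=1:  p_1=1·18+1=19,  q_1=1·1+0=1
…
a_5=36:  p_5=36·93+56=3404,  q_5=36·5+3=183
…
a_8=1:  p_8=1·6901+3497=10398,  q_8=1·371+188=559
a_9=1:  p_9=1·10398+6901=17299,  q_9=1·559+371=930
fundamental: x₁=17299, y₁=930  (since 299255401 − 346·864900 = 1)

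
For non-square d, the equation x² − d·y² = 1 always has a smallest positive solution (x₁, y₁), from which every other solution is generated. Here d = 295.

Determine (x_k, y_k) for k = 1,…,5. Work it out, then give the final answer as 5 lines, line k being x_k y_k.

d=295: √d = [17; 5,1,2,3,2,6,2,3,2,1,5,34] (ℓ=12, even), read p_11/q_11
i=0: a=17 ⇒ p=17, q=1
i=1: a=5 ⇒ p=86, q=5
…
i=3: a=2 ⇒ p=292, q=17
i=4: a=3 ⇒ p=979, q=57
i=5: a=2 ⇒ p=2250, q=131
…
i=7: a=2 ⇒ p=31208, q=1817
…
i=10: a=1 ⇒ p=355517, q=20699
i=11: a=5 ⇒ p=2024999, q=117900
(x₁, y₁) = (2024999, 117900);  2024999² − 295·117900² = 1 ✓
(x_2, y_2) = (2024999·2024999 + 295·117900·117900, 2024999·117900 + 117900·2024999) = (8201241900001, 477494764200)
(x_3, y_3) = (2024999·8201241900001 + 295·117900·477494764200, 2024999·477494764200 + 117900·8201241900001) = (33215013292518224999, 1933852840020353700)
(x_4, y_4) = (2024999·33215013292518224999 + 295·117900·1933852840020353700, 2024999·1933852840020353700 + 117900·33215013292518224999) = (134520737404664024967600001, 7832100134376274949528400)
(x_5, y_5) = (2024999·134520737404664024967600001 + 295·117900·7832100134376274949528400, 2024999·7832100134376274949528400 + 117900·134520737404664024967600001) = (544808717447381276777437550624999, 31719989880021710940200100589500)

2024999 117900
8201241900001 477494764200
33215013292518224999 1933852840020353700
134520737404664024967600001 7832100134376274949528400
544808717447381276777437550624999 31719989880021710940200100589500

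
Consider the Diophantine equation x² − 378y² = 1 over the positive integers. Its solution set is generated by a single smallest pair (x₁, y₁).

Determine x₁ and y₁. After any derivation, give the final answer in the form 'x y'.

d=378: √d = [19; 2,3,1,4,1,3,2,38] (ℓ=8, even), read p_7/q_7
step 0: (19, 1)  from 19·(1,0) + (0,1)
…
step 2: (136, 7)  from 3·(39,2) + (19,1)
…
step 6: (3869, 199)  from 3·(1011,52) + (836,43)
step 7: (8749, 450)  from 2·(3869,199) + (1011,52)
fundamental: x₁=8749, y₁=450  (since 76545001 − 378·202500 = 1)

8749 450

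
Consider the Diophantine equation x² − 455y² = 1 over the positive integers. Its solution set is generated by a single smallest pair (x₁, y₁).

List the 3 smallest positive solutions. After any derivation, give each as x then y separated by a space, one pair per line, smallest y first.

64 3
8191 384
1048384 49149

√455 → a₀=21, period (3,42); ℓ=2 even so k=1
i=0: a=21 ⇒ p=21, q=1
i=1: a=3 ⇒ p=64, q=3
→ (64, 3).  Check: 64²=4096, 455·3²=4095, difference 1.
n=2: (64,3)∘(64,3) = (64·64+455·3·3, 64·3+3·64) = (8191,384)
n=3: (8191,384)∘(64,3) = (64·8191+455·3·384, 64·384+3·8191) = (1048384,49149)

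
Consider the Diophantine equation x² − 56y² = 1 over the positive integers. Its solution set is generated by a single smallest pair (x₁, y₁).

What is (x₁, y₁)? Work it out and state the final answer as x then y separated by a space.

15 2

[7; 2,14] for √56; ℓ=2 ⇒ convergent index 1
i=0: a=7 ⇒ p=7, q=1
i=1: a=2 ⇒ p=15, q=2
→ (15, 2).  Check: 15²=225, 56·2²=224, difference 1.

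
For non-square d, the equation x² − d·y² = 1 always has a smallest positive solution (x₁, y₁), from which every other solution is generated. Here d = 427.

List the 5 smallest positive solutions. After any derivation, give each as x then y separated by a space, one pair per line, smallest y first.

62 3
7687 372
953126 46125
118179937 5719128
14653359062 709125747

[20; 1,1,1,40] for √427; ℓ=4 ⇒ convergent index 3
step 0: (20, 1)  from 20·(1,0) + (0,1)
step 1: (21, 1)  from 1·(20,1) + (1,0)
step 2: (41, 2)  from 1·(21,1) + (20,1)
step 3: (62, 3)  from 1·(41,2) + (21,1)
→ (62, 3).  Check: 62²=3844, 427·3²=3843, difference 1.
k=2:  x_2 = 62·62+427·3·3 = 7687,  y_2 = 62·3+3·62 = 372
k=3:  x_3 = 62·7687+427·3·372 = 953126,  y_3 = 62·372+3·7687 = 46125
k=4:  x_4 = 62·953126+427·3·46125 = 118179937,  y_4 = 62·46125+3·953126 = 5719128
k=5:  x_5 = 62·118179937+427·3·5719128 = 14653359062,  y_5 = 62·5719128+3·118179937 = 709125747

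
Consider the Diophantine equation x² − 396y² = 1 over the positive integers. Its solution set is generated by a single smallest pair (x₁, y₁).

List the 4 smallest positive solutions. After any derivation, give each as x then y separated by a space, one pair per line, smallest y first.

199 10
79201 3980
31521799 1584030
12545596801 630439960

√396 = [19; 1,8,1,38, …], period ℓ=4 (even) → k=3
step 0: (19, 1)  from 19·(1,0) + (0,1)
…
step 2: (179, 9)  from 8·(20,1) + (19,1)
step 3: (199, 10)  from 1·(179,9) + (20,1)
(x₁, y₁) = (199, 10);  199² − 396·10² = 1 ✓
(x_2, y_2) = (199·199 + 396·10·10, 199·10 + 10·199) = (79201, 3980)
(x_3, y_3) = (199·79201 + 396·10·3980, 199·3980 + 10·79201) = (31521799, 1584030)
(x_4, y_4) = (199·31521799 + 396·10·1584030, 199·1584030 + 10·31521799) = (12545596801, 630439960)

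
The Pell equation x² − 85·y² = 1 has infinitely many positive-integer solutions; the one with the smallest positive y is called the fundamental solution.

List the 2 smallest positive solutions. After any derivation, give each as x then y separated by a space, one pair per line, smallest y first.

285769 30996
163327842721 17715391848

[9; 4,1,1,4,18] for √85; ℓ=5 ⇒ convergent index 9
i=0: a=9 ⇒ p=9, q=1
i=1: a=4 ⇒ p=37, q=4
…
i=4: a=4 ⇒ p=378, q=41
…
i=8: a=1 ⇒ p=62739, q=6805
i=9: a=4 ⇒ p=285769, q=30996
→ (285769, 30996).  Check: 285769²=81663921361, 85·30996²=81663921360, difference 1.
(x_2, y_2) = (285769·285769 + 85·30996·30996, 285769·30996 + 30996·285769) = (163327842721, 17715391848)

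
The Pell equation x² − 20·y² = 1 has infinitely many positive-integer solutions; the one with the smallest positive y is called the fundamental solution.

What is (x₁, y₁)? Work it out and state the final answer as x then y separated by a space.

[4; 2,8] for √20; ℓ=2 ⇒ convergent index 1
i=0: a=4 ⇒ p=4, q=1
i=1: a=2 ⇒ p=9, q=2
fundamental: x₁=9, y₁=2  (since 81 − 20·4 = 1)

9 2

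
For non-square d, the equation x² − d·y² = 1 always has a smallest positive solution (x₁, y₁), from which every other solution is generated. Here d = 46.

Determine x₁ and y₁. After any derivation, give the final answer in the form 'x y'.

24335 3588

√46 = [6; 1,3,1,1,2,6,2,1,1,3,1,12, …], period ℓ=12 (even) → k=11
k=0  a_k=6  p_k/q_k = 6/1
…
k=2  a_k=3  p_k/q_k = 27/4
…
k=6  a_k=6  p_k/q_k = 997/147
k=7  a_k=2  p_k/q_k = 2150/317
…
k=9  a_k=1  p_k/q_k = 5297/781
k=10  a_k=3  p_k/q_k = 19038/2807
k=11  a_k=1  p_k/q_k = 24335/3588
fundamental: x₁=24335, y₁=3588  (since 592192225 − 46·12873744 = 1)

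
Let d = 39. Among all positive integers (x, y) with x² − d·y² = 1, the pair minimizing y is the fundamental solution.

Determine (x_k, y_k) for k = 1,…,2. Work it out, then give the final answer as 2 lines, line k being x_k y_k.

25 4
1249 200

[6; 4,12] for √39; ℓ=2 ⇒ convergent index 1
i=0: a=6 ⇒ p=6, q=1
i=1: a=4 ⇒ p=25, q=4
→ (25, 4).  Check: 25²=625, 39·4²=624, difference 1.
n=2: (25,4)∘(25,4) = (25·25+39·4·4, 25·4+4·25) = (1249,200)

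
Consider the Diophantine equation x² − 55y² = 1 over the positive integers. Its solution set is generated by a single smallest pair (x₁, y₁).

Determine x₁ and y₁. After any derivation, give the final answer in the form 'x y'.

√55 = [7; 2,2,2,14, …], period ℓ=4 (even) → k=3
k=0  a_k=7  p_k/q_k = 7/1
…
k=2  a_k=2  p_k/q_k = 37/5
k=3  a_k=2  p_k/q_k = 89/12
fundamental: x₁=89, y₁=12  (since 7921 − 55·144 = 1)

89 12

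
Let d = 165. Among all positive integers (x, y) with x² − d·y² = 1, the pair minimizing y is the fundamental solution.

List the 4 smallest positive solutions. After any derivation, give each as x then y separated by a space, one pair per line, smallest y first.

1079 84
2328481 181272
5024860919 391184892
10843647534721 844176815664

d=165: √d = [12; 1,5,2,5,1,24] (ℓ=6, even), read p_5/q_5
a_0=12:  p_0=12·1+0=12,  q_0=12·0+1=1
a_1=1:  p_1=1·12+1=13,  q_1=1·1+0=1
…
a_3=2:  p_3=2·77+13=167,  q_3=2·6+1=13
a_4=5:  p_4=5·167+77=912,  q_4=5·13+6=71
a_5=1:  p_5=1·912+167=1079,  q_5=1·71+13=84
(x₁, y₁) = (1079, 84);  1079² − 165·84² = 1 ✓
k=2:  x_2 = 1079·1079+165·84·84 = 2328481,  y_2 = 1079·84+84·1079 = 181272
k=3:  x_3 = 1079·2328481+165·84·181272 = 5024860919,  y_3 = 1079·181272+84·2328481 = 391184892
k=4:  x_4 = 1079·5024860919+165·84·391184892 = 10843647534721,  y_4 = 1079·391184892+84·5024860919 = 844176815664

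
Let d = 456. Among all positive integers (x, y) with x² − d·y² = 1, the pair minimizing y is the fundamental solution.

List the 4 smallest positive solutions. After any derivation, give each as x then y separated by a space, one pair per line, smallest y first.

[21; 2,1,4,1,2,42] for √456; ℓ=6 ⇒ convergent index 5
k=0  a_k=21  p_k/q_k = 21/1
k=1  a_k=2  p_k/q_k = 43/2
…
k=4  a_k=1  p_k/q_k = 363/17
k=5  a_k=2  p_k/q_k = 1025/48
fundamental: x₁=1025, y₁=48  (since 1050625 − 456·2304 = 1)
k=2:  x_2 = 1025·1025+456·48·48 = 2101249,  y_2 = 1025·48+48·1025 = 98400
k=3:  x_3 = 1025·2101249+456·48·98400 = 4307559425,  y_3 = 1025·98400+48·2101249 = 201719952
k=4:  x_4 = 1025·4307559425+456·48·201719952 = 8830494720001,  y_4 = 1025·201719952+48·4307559425 = 413525803200

1025 48
2101249 98400
4307559425 201719952
8830494720001 413525803200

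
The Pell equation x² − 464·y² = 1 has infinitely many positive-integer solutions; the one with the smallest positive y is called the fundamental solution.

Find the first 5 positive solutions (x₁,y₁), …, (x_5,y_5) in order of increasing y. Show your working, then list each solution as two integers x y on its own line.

√464 = [21; 1,1,5,1,1,1,5,1,1,42, …], period ℓ=10 (even) → k=9
a_0=21:  p_0=21·1+0=21,  q_0=21·0+1=1
…
a_2=1:  p_2=1·22+21=43,  q_2=1·1+1=2
…
a_4=1:  p_4=1·237+43=280,  q_4=1·11+2=13
…
a_8=1:  p_8=1·4502+797=5299,  q_8=1·209+37=246
a_9=1:  p_9=1·5299+4502=9801,  q_9=1·246+209=455
(x₁, y₁) = (9801, 455);  9801² − 464·455² = 1 ✓
(9801+455√464)^2 = 192119201 + 8918910√464
(9801+455√464)^3 = 3765920568201 + 174828473365√464
(9801+455√464)^4 = 73819574785756801 + 3426987725981820√464
(9801+455√464)^5 = 1447011301184484245001 + 67175813229867162275√464

9801 455
192119201 8918910
3765920568201 174828473365
73819574785756801 3426987725981820
1447011301184484245001 67175813229867162275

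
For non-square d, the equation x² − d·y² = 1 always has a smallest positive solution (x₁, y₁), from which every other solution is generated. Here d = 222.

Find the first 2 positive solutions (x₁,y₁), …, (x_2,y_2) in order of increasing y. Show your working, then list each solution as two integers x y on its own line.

149 10
44401 2980

[14; 1,8,1,28] for √222; ℓ=4 ⇒ convergent index 3
i=0: a=14 ⇒ p=14, q=1
i=1: a=1 ⇒ p=15, q=1
i=2: a=8 ⇒ p=134, q=9
i=3: a=1 ⇒ p=149, q=10
→ (149, 10).  Check: 149²=22201, 222·10²=22200, difference 1.
(x_2, y_2) = (149·149 + 222·10·10, 149·10 + 10·149) = (44401, 2980)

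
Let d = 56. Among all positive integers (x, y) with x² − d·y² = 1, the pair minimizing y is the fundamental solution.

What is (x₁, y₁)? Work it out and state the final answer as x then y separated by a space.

d=56: √d = [7; 2,14] (ℓ=2, even), read p_1/q_1
i=0: a=7 ⇒ p=7, q=1
i=1: a=2 ⇒ p=15, q=2
fundamental: x₁=15, y₁=2  (since 225 − 56·4 = 1)

15 2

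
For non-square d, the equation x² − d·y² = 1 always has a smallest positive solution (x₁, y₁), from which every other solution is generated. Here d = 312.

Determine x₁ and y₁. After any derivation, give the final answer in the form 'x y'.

√312 → a₀=17, period (1,1,1,34); ℓ=4 even so k=3
step 0: (17, 1)  from 17·(1,0) + (0,1)
step 1: (18, 1)  from 1·(17,1) + (1,0)
step 2: (35, 2)  from 1·(18,1) + (17,1)
step 3: (53, 3)  from 1·(35,2) + (18,1)
(x₁, y₁) = (53, 3);  53² − 312·3² = 1 ✓

53 3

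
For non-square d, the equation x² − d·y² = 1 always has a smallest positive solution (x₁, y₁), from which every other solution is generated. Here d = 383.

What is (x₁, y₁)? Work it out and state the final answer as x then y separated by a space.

18768 959

√383 → a₀=19, period (1,1,3,19,3,1,1,38); ℓ=8 even so k=7
step 0: (19, 1)  from 19·(1,0) + (0,1)
step 1: (20, 1)  from 1·(19,1) + (1,0)
step 2: (39, 2)  from 1·(20,1) + (19,1)
…
step 5: (8063, 412)  from 3·(2642,135) + (137,7)
step 6: (10705, 547)  from 1·(8063,412) + (2642,135)
step 7: (18768, 959)  from 1·(10705,547) + (8063,412)
→ (18768, 959).  Check: 18768²=352237824, 383·959²=352237823, difference 1.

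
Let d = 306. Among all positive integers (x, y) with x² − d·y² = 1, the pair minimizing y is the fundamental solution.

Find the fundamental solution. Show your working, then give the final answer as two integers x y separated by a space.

35 2

d=306: √d = [17; 2,34] (ℓ=2, even), read p_1/q_1
step 0: (17, 1)  from 17·(1,0) + (0,1)
step 1: (35, 2)  from 2·(17,1) + (1,0)
→ (35, 2).  Check: 35²=1225, 306·2²=1224, difference 1.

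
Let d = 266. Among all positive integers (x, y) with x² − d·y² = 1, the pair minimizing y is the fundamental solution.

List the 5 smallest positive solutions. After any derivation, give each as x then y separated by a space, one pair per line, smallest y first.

√266 = [16; 3,4,3,32, …], period ℓ=4 (even) → k=3
step 0: (16, 1)  from 16·(1,0) + (0,1)
…
step 2: (212, 13)  from 4·(49,3) + (16,1)
step 3: (685, 42)  from 3·(212,13) + (49,3)
fundamental: x₁=685, y₁=42  (since 469225 − 266·1764 = 1)
k=2:  x_2 = 685·685+266·42·42 = 938449,  y_2 = 685·42+42·685 = 57540
k=3:  x_3 = 685·938449+266·42·57540 = 1285674445,  y_3 = 685·57540+42·938449 = 78829758
k=4:  x_4 = 685·1285674445+266·42·78829758 = 1761373051201,  y_4 = 685·78829758+42·1285674445 = 107996710920
k=5:  x_5 = 685·1761373051201+266·42·107996710920 = 2413079794470925,  y_5 = 685·107996710920+42·1761373051201 = 147955415130642

685 42
938449 57540
1285674445 78829758
1761373051201 107996710920
2413079794470925 147955415130642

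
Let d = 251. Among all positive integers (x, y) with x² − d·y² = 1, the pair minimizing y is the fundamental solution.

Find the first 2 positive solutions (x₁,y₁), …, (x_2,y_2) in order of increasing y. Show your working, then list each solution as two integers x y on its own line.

3674890 231957
27009633024199 1704832919460

[15; 1,5,2,1,2,…,5,1,30] for √251; ℓ=14 ⇒ convergent index 13
k=0  a_k=15  p_k/q_k = 15/1
…
k=2  a_k=5  p_k/q_k = 95/6
…
k=5  a_k=2  p_k/q_k = 808/51
k=6  a_k=2  p_k/q_k = 1917/121
k=7  a_k=15  p_k/q_k = 29563/1866
k=8  a_k=2  p_k/q_k = 61043/3853
k=9  a_k=2  p_k/q_k = 151649/9572
…
k=11  a_k=2  p_k/q_k = 577033/36422
k=12  a_k=5  p_k/q_k = 3097857/195535
k=13  a_k=1  p_k/q_k = 3674890/231957
fundamental: x₁=3674890, y₁=231957  (since 13504816512100 − 251·53804049849 = 1)
k=2:  x_2 = 3674890·3674890+251·231957·231957 = 27009633024199,  y_2 = 3674890·231957+231957·3674890 = 1704832919460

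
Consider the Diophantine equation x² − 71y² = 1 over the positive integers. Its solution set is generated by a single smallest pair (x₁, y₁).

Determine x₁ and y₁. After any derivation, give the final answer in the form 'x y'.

√71 = [8; 2,2,1,7,1,2,2,16, …], period ℓ=8 (even) → k=7
k=0  a_k=8  p_k/q_k = 8/1
…
k=6  a_k=2  p_k/q_k = 1483/176
k=7  a_k=2  p_k/q_k = 3480/413
→ (3480, 413).  Check: 3480²=12110400, 71·413²=12110399, difference 1.

3480 413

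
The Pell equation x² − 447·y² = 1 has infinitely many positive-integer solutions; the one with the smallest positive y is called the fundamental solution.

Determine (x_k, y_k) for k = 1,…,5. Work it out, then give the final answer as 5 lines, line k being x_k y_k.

148 7
43807 2072
12966724 613305
3838106497 181536208
1136066556388 53734104263

d=447: √d = [21; 7,42] (ℓ=2, even), read p_1/q_1
i=0: a=21 ⇒ p=21, q=1
i=1: a=7 ⇒ p=148, q=7
(x₁, y₁) = (148, 7);  148² − 447·7² = 1 ✓
k=2:  x_2 = 148·148+447·7·7 = 43807,  y_2 = 148·7+7·148 = 2072
k=3:  x_3 = 148·43807+447·7·2072 = 12966724,  y_3 = 148·2072+7·43807 = 613305
k=4:  x_4 = 148·12966724+447·7·613305 = 3838106497,  y_4 = 148·613305+7·12966724 = 181536208
k=5:  x_5 = 148·3838106497+447·7·181536208 = 1136066556388,  y_5 = 148·181536208+7·3838106497 = 53734104263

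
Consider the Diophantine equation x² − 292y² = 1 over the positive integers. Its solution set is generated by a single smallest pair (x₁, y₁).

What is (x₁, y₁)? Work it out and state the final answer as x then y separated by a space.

2281249 133500

√292 = [17; 11,2,1,3,8,3,1,2,11,34, …], period ℓ=10 (even) → k=9
step 0: (17, 1)  from 17·(1,0) + (0,1)
step 1: (188, 11)  from 11·(17,1) + (1,0)
step 2: (393, 23)  from 2·(188,11) + (17,1)
…
step 5: (17669, 1034)  from 8·(2136,125) + (581,34)
step 6: (55143, 3227)  from 3·(17669,1034) + (2136,125)
…
step 8: (200767, 11749)  from 2·(72812,4261) + (55143,3227)
step 9: (2281249, 133500)  from 11·(200767,11749) + (72812,4261)
→ (2281249, 133500).  Check: 2281249²=5204097000001, 292·133500²=5204097000000, difference 1.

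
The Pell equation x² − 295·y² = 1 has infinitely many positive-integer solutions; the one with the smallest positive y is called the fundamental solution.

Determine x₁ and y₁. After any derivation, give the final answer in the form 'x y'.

√295 → a₀=17, period (5,1,2,3,2,6,2,3,2,1,5,34); ℓ=12 even so k=11
a_0=17:  p_0=17·1+0=17,  q_0=17·0+1=1
…
a_5=2:  p_5=2·979+292=2250,  q_5=2·57+17=131
…
a_8=3:  p_8=3·31208+14479=108103,  q_8=3·1817+843=6294
…
a_10=1:  p_10=1·247414+108103=355517,  q_10=1·14405+6294=20699
a_11=5:  p_11=5·355517+247414=2024999,  q_11=5·20699+14405=117900
→ (2024999, 117900).  Check: 2024999²=4100620950001, 295·117900²=4100620950000, difference 1.

2024999 117900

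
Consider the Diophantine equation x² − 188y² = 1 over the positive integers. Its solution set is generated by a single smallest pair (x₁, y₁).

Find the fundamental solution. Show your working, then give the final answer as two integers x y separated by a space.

[13; 1,2,2,6,2,2,1,26] for √188; ℓ=8 ⇒ convergent index 7
step 0: (13, 1)  from 13·(1,0) + (0,1)
step 1: (14, 1)  from 1·(13,1) + (1,0)
…
step 5: (1330, 97)  from 2·(617,45) + (96,7)
step 6: (3277, 239)  from 2·(1330,97) + (617,45)
step 7: (4607, 336)  from 1·(3277,239) + (1330,97)
fundamental: x₁=4607, y₁=336  (since 21224449 − 188·112896 = 1)

4607 336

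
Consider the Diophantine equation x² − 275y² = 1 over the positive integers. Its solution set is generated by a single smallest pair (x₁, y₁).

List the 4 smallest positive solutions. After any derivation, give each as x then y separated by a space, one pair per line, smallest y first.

√275 → a₀=16, period (1,1,2,1,1,32); ℓ=6 even so k=5
i=0: a=16 ⇒ p=16, q=1
…
i=2: a=1 ⇒ p=33, q=2
i=3: a=2 ⇒ p=83, q=5
i=4: a=1 ⇒ p=116, q=7
i=5: a=1 ⇒ p=199, q=12
fundamental: x₁=199, y₁=12  (since 39601 − 275·144 = 1)
(x_2, y_2) = (199·199 + 275·12·12, 199·12 + 12·199) = (79201, 4776)
(x_3, y_3) = (199·79201 + 275·12·4776, 199·4776 + 12·79201) = (31521799, 1900836)
(x_4, y_4) = (199·31521799 + 275·12·1900836, 199·1900836 + 12·31521799) = (12545596801, 756527952)

199 12
79201 4776
31521799 1900836
12545596801 756527952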